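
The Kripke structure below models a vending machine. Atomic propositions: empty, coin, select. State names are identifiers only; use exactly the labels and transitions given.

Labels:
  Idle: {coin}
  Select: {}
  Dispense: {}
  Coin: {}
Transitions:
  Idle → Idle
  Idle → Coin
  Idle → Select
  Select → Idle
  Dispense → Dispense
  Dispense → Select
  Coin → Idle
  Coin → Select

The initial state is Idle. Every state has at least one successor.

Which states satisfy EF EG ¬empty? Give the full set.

{Idle, Select, Dispense, Coin}

States satisfying EG ¬empty: {Idle, Select, Dispense, Coin}.
States satisfying EF EG ¬empty: {Idle, Select, Dispense, Coin}.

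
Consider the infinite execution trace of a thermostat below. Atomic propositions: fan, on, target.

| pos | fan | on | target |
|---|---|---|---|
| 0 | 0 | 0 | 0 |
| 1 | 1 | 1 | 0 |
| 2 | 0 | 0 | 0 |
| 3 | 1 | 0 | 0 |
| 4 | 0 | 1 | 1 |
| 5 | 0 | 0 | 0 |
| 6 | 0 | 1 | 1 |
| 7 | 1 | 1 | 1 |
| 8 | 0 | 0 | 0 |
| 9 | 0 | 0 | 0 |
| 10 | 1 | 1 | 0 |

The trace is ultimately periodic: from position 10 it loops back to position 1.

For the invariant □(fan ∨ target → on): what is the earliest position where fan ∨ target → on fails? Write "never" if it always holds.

3

Check fan ∨ target → on at each position in order: 0 ✓, 1 ✓, 2 ✓.
At position 3 the labels are {fan}, so fan ∨ target → on is false there. This is the first violation.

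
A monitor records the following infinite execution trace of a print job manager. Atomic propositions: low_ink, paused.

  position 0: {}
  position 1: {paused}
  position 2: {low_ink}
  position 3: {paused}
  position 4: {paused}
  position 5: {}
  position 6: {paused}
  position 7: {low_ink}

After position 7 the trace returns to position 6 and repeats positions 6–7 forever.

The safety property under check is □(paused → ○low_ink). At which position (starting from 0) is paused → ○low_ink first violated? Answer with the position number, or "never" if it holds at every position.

3

Check paused → ○low_ink at each position in order: 0 ✓, 1 ✓, 2 ✓.
At position 3 the labels are {paused} and the next position 4 has {paused}, so paused → ○low_ink is false there. This is the first violation.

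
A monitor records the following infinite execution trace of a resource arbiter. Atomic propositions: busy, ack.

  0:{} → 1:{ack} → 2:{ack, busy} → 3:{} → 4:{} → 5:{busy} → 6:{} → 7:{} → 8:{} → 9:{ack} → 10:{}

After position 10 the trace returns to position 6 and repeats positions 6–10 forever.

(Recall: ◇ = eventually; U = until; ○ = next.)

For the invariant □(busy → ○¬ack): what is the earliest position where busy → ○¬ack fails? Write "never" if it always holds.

busy → ○¬ack holds at every position 0..10, and those are all the positions the trace ever visits, so the invariant □(busy → ○¬ack) is never violated.

never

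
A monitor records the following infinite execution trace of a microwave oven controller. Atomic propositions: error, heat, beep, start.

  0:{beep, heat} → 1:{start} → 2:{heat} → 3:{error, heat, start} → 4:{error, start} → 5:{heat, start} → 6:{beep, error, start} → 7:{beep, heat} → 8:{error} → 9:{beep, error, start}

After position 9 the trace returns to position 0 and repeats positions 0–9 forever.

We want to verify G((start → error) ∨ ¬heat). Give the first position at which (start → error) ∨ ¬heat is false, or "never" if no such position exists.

5

Check (start → error) ∨ ¬heat at each position in order: 0 ✓, 1 ✓, 2 ✓, 3 ✓, 4 ✓.
At position 5 the labels are {heat, start}, so (start → error) ∨ ¬heat is false there. This is the first violation.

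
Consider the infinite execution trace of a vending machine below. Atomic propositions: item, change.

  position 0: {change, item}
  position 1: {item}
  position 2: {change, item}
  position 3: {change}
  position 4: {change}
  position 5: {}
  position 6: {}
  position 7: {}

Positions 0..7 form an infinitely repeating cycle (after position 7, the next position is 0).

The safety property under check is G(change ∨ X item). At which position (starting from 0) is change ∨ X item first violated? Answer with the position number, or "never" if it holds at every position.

5

Check change ∨ X item at each position in order: 0 ✓, 1 ✓, 2 ✓, 3 ✓, 4 ✓.
At position 5 the labels are {} and the next position 6 has {}, so change ∨ X item is false there. This is the first violation.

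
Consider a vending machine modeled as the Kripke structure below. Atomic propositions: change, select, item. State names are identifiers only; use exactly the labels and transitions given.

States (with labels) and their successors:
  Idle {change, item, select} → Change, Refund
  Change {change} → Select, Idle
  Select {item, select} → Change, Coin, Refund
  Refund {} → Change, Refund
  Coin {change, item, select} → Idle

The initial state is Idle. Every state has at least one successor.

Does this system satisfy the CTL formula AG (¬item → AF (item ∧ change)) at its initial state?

Violated

States satisfying ¬item → AF (item ∧ change): {Idle, Select, Coin}.
States satisfying AG (¬item → AF (item ∧ change)): ∅.
Change is reachable from Idle and violates ¬item → AF (item ∧ change), so AG fails at Idle.
Idle ∉ Sat(AG (¬item → AF (item ∧ change))).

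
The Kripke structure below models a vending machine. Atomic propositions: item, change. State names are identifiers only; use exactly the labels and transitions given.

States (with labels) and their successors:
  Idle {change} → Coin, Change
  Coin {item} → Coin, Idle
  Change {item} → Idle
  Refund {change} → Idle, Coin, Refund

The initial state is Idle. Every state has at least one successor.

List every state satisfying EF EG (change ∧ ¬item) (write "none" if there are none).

{Refund}

States satisfying EG (change ∧ ¬item): {Refund}.
States satisfying EF EG (change ∧ ¬item): {Refund}.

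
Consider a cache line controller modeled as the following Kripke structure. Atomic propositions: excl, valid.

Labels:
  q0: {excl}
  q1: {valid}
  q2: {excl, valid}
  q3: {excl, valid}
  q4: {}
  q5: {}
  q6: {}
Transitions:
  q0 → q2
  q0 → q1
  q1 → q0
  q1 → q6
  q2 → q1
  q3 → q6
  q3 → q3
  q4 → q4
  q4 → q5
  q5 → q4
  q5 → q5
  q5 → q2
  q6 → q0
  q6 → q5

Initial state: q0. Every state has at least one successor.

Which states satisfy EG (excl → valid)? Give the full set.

{q1, q2, q3, q4, q5, q6}

States satisfying excl → valid: {q1, q2, q3, q4, q5, q6}.
States satisfying EG (excl → valid): {q1, q2, q3, q4, q5, q6}.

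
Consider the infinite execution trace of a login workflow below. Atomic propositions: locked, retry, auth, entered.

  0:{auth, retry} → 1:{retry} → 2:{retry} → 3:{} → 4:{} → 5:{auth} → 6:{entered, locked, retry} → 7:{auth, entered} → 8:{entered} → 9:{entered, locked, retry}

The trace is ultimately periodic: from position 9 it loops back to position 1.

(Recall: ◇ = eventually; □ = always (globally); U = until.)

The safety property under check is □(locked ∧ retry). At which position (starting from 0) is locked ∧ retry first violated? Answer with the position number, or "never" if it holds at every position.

At position 0 the labels are {auth, retry}, so locked ∧ retry is false there. This is the first violation.

0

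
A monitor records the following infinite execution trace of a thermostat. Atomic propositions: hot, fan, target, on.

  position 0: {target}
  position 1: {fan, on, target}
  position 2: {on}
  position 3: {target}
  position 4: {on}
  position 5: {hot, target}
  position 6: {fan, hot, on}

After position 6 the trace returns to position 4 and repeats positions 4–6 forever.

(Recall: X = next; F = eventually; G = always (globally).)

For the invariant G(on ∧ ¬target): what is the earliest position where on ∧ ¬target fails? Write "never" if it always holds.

At position 0 the labels are {target}, so on ∧ ¬target is false there. This is the first violation.

0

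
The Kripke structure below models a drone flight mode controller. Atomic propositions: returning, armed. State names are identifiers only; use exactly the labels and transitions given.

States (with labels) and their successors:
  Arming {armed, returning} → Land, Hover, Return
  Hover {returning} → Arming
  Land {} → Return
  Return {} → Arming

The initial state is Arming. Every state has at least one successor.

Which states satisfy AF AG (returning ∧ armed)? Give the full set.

States satisfying AG (returning ∧ armed): ∅.
States satisfying AF AG (returning ∧ armed): ∅.

none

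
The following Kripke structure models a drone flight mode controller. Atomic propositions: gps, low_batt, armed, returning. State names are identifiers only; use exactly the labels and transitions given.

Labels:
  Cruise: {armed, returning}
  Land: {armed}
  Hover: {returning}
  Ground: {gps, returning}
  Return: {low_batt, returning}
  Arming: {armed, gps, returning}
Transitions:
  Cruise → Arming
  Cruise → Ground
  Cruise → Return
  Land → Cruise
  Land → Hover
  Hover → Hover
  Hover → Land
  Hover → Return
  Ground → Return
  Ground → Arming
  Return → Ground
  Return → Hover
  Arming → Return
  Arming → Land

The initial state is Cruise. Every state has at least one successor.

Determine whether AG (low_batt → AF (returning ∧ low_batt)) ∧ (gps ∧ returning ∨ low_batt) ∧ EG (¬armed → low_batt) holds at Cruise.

No

States satisfying low_batt → AF (returning ∧ low_batt): {Cruise, Land, Hover, Ground, Return, Arming}.
States satisfying AG (low_batt → AF (returning ∧ low_batt)): {Cruise, Land, Hover, Ground, Return, Arming}.
States satisfying gps ∧ returning: {Ground, Arming}.
States satisfying gps ∧ returning ∨ low_batt: {Ground, Return, Arming}.
States satisfying ¬armed → low_batt: {Cruise, Land, Return, Arming}.
States satisfying EG (¬armed → low_batt): {Cruise, Land, Arming}.
States satisfying AG (low_batt → AF (returning ∧ low_batt)) ∧ (gps ∧ returning ∨ low_batt) ∧ EG (¬armed → low_batt): {Arming}.
Cruise ∉ Sat(AG (low_batt → AF (returning ∧ low_batt)) ∧ (gps ∧ returning ∨ low_batt) ∧ EG (¬armed → low_batt)).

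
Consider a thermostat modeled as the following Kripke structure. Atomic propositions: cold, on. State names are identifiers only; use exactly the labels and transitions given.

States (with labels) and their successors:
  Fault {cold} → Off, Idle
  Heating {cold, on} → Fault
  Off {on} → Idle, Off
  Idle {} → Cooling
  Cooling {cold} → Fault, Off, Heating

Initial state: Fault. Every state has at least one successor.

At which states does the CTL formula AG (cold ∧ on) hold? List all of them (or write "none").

States satisfying cold ∧ on: {Heating}.
States satisfying AG (cold ∧ on): ∅.

none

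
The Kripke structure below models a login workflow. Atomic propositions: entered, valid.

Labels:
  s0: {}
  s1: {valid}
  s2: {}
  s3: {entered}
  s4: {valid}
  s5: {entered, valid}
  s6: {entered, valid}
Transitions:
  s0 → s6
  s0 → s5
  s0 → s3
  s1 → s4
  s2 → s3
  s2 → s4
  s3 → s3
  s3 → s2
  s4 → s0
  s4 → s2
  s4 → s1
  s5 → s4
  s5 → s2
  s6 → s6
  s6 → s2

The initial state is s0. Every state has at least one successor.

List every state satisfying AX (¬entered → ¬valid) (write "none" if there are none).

{s0, s3, s6}

States satisfying ¬entered → ¬valid: {s0, s2, s3, s5, s6}.
States satisfying AX (¬entered → ¬valid): {s0, s3, s6}.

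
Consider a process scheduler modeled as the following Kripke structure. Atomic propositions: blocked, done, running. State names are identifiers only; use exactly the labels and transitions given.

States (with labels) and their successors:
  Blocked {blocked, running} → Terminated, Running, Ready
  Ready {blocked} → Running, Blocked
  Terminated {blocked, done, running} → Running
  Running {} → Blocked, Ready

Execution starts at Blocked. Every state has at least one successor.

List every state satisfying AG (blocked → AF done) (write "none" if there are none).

none

States satisfying blocked → AF done: {Terminated, Running}.
States satisfying AG (blocked → AF done): ∅.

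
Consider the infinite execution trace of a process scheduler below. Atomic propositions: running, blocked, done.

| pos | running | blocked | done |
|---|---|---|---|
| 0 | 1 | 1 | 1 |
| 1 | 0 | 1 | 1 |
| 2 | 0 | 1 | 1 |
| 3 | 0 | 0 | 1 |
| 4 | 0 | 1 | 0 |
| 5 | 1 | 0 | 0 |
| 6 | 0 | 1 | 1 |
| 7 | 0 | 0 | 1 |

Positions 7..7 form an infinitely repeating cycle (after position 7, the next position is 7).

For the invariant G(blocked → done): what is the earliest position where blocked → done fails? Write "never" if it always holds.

Check blocked → done at each position in order: 0 ✓, 1 ✓, 2 ✓, 3 ✓.
At position 4 the labels are {blocked}, so blocked → done is false there. This is the first violation.

4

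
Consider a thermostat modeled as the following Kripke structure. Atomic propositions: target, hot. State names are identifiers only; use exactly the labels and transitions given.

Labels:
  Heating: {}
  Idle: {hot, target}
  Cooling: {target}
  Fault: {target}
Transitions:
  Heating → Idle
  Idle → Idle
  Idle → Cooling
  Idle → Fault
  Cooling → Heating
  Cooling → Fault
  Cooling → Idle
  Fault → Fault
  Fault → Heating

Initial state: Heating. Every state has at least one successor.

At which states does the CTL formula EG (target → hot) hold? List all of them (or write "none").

{Heating, Idle}

States satisfying target → hot: {Heating, Idle}.
States satisfying EG (target → hot): {Heating, Idle}.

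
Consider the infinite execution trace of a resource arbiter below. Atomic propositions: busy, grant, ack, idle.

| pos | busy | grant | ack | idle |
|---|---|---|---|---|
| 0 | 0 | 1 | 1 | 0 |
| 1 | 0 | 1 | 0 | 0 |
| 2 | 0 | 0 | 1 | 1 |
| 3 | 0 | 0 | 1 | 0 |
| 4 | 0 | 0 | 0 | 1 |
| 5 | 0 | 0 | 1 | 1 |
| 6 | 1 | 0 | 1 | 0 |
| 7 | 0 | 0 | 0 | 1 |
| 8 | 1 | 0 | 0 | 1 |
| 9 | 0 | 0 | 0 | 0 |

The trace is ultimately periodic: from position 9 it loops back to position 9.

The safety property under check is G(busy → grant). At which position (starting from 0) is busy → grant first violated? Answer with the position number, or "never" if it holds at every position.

6

Check busy → grant at each position in order: 0 ✓, 1 ✓, 2 ✓, 3 ✓, 4 ✓, 5 ✓.
At position 6 the labels are {ack, busy}, so busy → grant is false there. This is the first violation.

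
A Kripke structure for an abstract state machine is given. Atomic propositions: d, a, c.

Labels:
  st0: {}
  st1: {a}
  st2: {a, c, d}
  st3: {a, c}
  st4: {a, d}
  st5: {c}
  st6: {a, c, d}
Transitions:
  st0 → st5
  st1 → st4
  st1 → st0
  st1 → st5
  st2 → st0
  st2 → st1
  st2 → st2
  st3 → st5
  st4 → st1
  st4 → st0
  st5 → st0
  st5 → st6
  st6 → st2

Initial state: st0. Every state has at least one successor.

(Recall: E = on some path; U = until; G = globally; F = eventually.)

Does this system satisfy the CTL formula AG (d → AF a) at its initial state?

States satisfying d → AF a: {st0, st1, st2, st3, st4, st5, st6}.
States satisfying AG (d → AF a): {st0, st1, st2, st3, st4, st5, st6}.
Every state reachable from st0 satisfies d → AF a.
st0 ∈ Sat(AG (d → AF a)).

Holds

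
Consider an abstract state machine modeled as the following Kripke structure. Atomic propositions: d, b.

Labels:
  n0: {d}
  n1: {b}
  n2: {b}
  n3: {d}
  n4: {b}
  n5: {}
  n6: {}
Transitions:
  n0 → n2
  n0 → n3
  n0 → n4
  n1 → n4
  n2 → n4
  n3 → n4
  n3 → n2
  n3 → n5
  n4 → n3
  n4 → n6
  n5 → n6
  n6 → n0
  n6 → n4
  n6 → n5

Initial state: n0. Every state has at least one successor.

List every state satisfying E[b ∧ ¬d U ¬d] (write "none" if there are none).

States satisfying b ∧ ¬d: {n1, n2, n4}.
States satisfying ¬d: {n1, n2, n4, n5, n6}.
States satisfying E[b ∧ ¬d U ¬d]: {n1, n2, n4, n5, n6}.

{n1, n2, n4, n5, n6}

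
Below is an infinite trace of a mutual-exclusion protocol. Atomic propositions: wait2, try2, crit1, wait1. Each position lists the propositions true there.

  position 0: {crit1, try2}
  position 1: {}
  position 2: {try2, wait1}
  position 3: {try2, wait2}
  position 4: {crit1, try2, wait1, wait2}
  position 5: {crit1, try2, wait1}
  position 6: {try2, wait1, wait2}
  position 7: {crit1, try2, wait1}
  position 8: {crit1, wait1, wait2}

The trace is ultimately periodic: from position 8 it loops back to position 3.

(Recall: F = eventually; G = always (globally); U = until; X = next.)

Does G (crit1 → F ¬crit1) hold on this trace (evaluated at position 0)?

Satisfied

crit1 → F ¬crit1 holds at every position 0..8, and those are all positions ever visited, so G (crit1 → F ¬crit1) holds.
Positions where crit1 holds: 0, 4, 5, 7, 8.
Check F ¬crit1 at each: 0→ok, 4→ok, 5→ok, 7→ok, 8→ok.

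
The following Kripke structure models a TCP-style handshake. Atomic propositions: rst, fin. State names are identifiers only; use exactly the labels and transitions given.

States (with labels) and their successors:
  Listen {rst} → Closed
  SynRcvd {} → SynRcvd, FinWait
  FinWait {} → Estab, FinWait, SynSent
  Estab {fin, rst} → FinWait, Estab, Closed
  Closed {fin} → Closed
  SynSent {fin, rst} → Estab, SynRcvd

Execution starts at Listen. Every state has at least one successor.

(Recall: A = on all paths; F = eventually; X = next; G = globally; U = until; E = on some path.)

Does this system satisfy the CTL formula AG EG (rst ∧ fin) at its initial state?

States satisfying EG (rst ∧ fin): {Estab, SynSent}.
States satisfying AG EG (rst ∧ fin): ∅.
Closed is reachable from Listen and violates EG (rst ∧ fin), so AG fails at Listen.
Listen ∉ Sat(AG EG (rst ∧ fin)).

No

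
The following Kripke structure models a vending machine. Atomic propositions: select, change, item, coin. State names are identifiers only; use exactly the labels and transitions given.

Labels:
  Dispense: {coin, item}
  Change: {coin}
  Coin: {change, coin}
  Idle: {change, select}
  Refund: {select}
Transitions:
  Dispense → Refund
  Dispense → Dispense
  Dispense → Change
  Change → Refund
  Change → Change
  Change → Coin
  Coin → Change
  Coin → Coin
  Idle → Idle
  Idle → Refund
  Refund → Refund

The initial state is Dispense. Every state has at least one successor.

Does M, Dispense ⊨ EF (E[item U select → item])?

States satisfying E[item U select → item]: {Dispense, Change, Coin}.
States satisfying EF (E[item U select → item]): {Dispense, Change, Coin}.
Some path from Dispense reaches a state where E[item U select → item] holds.
Dispense ∈ Sat(EF (E[item U select → item])).

Holds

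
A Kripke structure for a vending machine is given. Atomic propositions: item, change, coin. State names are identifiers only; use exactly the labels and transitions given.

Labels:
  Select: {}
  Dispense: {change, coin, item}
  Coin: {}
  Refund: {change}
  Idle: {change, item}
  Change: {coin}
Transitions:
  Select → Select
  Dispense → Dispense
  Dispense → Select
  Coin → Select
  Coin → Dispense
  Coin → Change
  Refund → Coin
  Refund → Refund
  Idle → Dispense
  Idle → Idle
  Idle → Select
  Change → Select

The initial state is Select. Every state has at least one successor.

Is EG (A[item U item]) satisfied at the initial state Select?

Does not hold

States satisfying A[item U item]: {Dispense, Idle}.
States satisfying EG (A[item U item]): {Dispense, Idle}.
No suitable path/successor from Select witnesses the formula.
Select ∉ Sat(EG (A[item U item])).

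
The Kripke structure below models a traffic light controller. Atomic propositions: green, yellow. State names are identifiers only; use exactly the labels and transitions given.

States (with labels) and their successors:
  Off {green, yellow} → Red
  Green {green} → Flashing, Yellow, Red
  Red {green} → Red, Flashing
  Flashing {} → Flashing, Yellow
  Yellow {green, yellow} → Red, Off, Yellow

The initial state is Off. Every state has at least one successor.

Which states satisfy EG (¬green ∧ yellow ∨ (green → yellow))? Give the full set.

States satisfying ¬green ∧ yellow ∨ (green → yellow): {Off, Flashing, Yellow}.
States satisfying EG (¬green ∧ yellow ∨ (green → yellow)): {Flashing, Yellow}.

{Flashing, Yellow}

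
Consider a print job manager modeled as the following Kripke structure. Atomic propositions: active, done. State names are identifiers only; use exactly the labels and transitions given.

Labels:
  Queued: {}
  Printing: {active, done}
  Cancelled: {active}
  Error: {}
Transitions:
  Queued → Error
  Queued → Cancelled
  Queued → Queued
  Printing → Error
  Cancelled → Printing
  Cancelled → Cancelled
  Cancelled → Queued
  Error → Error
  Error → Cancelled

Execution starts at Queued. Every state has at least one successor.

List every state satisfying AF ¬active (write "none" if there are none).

{Queued, Printing, Error}

States satisfying ¬active: {Queued, Error}.
States satisfying AF ¬active: {Queued, Printing, Error}.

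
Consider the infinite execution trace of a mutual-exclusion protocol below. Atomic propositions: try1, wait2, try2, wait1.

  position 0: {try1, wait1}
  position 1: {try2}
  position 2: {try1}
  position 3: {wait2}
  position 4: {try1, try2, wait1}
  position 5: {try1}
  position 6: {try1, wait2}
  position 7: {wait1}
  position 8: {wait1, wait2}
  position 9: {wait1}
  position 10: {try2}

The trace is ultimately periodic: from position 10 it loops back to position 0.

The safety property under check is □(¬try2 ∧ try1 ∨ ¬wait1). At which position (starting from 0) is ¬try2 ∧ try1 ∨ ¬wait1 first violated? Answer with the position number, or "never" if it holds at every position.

4

Check ¬try2 ∧ try1 ∨ ¬wait1 at each position in order: 0 ✓, 1 ✓, 2 ✓, 3 ✓.
At position 4 the labels are {try1, try2, wait1}, so ¬try2 ∧ try1 ∨ ¬wait1 is false there. This is the first violation.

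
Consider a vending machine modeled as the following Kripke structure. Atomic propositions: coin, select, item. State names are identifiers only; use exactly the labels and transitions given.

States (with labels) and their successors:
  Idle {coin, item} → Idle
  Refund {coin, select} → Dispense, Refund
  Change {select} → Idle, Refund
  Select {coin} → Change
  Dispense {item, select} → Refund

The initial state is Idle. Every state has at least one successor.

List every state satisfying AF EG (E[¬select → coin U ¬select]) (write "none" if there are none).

States satisfying EG (E[¬select → coin U ¬select]): {Idle, Change, Select}.
States satisfying AF EG (E[¬select → coin U ¬select]): {Idle, Change, Select}.

{Idle, Change, Select}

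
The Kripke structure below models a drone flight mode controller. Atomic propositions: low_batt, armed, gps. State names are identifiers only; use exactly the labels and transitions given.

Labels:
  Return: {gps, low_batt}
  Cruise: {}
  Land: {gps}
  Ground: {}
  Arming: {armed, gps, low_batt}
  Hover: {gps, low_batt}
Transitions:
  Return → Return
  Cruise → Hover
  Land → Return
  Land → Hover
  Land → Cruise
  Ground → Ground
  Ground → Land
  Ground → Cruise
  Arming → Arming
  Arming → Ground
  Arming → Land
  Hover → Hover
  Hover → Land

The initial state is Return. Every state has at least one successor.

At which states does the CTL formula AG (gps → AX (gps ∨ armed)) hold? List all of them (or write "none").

States satisfying gps → AX (gps ∨ armed): {Return, Cruise, Ground, Hover}.
States satisfying AG (gps → AX (gps ∨ armed)): {Return}.

{Return}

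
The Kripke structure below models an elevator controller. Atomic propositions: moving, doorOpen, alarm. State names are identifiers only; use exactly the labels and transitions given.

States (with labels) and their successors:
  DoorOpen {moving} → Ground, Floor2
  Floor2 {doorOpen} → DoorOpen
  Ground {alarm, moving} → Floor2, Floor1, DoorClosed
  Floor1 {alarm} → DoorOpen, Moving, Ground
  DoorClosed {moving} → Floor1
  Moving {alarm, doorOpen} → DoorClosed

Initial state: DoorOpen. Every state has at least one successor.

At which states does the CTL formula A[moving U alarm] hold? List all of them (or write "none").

States satisfying moving: {DoorOpen, Ground, DoorClosed}.
States satisfying alarm: {Ground, Floor1, Moving}.
States satisfying A[moving U alarm]: {Ground, Floor1, DoorClosed, Moving}.

{Ground, Floor1, DoorClosed, Moving}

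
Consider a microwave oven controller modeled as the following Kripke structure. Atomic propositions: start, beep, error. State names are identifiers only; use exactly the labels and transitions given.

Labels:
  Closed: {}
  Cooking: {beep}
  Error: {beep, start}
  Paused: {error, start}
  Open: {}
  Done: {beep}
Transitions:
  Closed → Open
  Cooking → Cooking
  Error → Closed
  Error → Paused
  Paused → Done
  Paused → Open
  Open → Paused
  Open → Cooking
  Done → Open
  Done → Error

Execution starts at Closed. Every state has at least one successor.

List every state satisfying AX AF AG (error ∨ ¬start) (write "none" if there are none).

States satisfying AF AG (error ∨ ¬start): {Cooking}.
States satisfying AX AF AG (error ∨ ¬start): {Cooking}.

{Cooking}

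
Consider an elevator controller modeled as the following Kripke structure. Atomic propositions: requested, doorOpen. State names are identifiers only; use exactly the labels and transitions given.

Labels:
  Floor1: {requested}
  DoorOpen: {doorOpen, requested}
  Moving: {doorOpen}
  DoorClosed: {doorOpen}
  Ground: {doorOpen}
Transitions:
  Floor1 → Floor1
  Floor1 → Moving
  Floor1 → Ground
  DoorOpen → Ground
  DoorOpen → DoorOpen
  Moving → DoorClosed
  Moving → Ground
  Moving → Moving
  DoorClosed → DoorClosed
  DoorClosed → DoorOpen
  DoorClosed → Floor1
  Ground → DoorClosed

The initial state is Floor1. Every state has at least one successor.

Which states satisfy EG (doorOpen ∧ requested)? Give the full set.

{DoorOpen}

States satisfying doorOpen ∧ requested: {DoorOpen}.
States satisfying EG (doorOpen ∧ requested): {DoorOpen}.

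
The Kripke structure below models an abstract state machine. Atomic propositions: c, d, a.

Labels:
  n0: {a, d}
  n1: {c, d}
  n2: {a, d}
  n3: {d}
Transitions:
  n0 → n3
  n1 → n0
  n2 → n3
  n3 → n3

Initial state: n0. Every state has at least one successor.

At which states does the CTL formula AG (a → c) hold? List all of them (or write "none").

{n3}

States satisfying a → c: {n1, n3}.
States satisfying AG (a → c): {n3}.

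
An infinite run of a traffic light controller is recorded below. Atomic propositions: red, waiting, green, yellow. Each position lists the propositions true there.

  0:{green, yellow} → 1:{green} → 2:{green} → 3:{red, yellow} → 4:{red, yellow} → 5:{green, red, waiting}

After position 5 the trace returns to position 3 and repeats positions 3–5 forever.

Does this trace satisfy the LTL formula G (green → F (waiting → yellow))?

Yes

green → F (waiting → yellow) holds at every position 0..5, and those are all positions ever visited, so G (green → F (waiting → yellow)) holds.
Positions where green holds: 0, 1, 2, 5.
Check F (waiting → yellow) at each: 0→ok, 1→ok, 2→ok, 5→ok.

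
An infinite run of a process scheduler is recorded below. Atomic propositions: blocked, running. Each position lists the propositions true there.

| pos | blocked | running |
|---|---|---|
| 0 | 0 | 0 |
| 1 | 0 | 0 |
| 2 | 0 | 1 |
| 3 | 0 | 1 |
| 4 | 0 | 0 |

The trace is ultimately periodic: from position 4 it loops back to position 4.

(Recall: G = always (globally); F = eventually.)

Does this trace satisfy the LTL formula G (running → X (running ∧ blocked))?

running → X (running ∧ blocked) must hold at every position from 0 onward. It fails at position 2, so G (running → X (running ∧ blocked)) is false.
Positions where running holds: 2, 3.
Check X (running ∧ blocked) at each: 2→fails, 3→fails.

Violated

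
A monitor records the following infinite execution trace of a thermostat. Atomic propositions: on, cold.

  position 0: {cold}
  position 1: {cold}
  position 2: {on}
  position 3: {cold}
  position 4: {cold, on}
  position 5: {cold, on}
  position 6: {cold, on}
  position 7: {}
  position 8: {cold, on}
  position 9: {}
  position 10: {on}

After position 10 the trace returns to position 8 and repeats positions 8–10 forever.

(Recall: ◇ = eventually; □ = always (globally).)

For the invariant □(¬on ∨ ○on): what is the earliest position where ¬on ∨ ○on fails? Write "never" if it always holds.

2

Check ¬on ∨ ○on at each position in order: 0 ✓, 1 ✓.
At position 2 the labels are {on} and the next position 3 has {cold}, so ¬on ∨ ○on is false there. This is the first violation.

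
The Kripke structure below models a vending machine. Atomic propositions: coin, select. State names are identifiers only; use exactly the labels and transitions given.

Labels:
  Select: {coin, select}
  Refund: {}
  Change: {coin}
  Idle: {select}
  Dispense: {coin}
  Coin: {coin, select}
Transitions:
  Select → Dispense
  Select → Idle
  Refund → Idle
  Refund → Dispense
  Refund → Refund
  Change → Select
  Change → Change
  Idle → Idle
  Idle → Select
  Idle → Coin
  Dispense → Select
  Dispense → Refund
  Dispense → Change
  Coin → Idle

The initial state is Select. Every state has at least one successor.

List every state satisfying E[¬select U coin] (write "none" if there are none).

{Select, Refund, Change, Dispense, Coin}

States satisfying ¬select: {Refund, Change, Dispense}.
States satisfying coin: {Select, Change, Dispense, Coin}.
States satisfying E[¬select U coin]: {Select, Refund, Change, Dispense, Coin}.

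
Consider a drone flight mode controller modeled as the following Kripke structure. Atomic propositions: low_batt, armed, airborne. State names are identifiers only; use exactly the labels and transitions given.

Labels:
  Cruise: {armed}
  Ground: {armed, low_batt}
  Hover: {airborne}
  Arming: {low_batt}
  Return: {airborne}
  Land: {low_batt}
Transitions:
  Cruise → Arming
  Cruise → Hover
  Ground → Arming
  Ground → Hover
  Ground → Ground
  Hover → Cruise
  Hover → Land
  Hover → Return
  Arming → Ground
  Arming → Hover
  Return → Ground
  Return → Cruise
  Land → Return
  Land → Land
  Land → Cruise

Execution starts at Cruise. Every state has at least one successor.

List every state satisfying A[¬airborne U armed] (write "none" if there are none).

{Cruise, Ground}

States satisfying ¬airborne: {Cruise, Ground, Arming, Land}.
States satisfying armed: {Cruise, Ground}.
States satisfying A[¬airborne U armed]: {Cruise, Ground}.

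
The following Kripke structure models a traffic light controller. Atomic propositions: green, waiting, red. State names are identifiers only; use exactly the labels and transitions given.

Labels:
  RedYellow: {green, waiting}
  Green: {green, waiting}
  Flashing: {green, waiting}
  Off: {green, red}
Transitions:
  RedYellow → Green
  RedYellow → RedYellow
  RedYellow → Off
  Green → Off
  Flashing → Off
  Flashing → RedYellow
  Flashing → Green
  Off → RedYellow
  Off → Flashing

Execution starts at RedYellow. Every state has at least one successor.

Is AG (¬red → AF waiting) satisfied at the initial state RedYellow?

Holds

States satisfying ¬red → AF waiting: {RedYellow, Green, Flashing, Off}.
States satisfying AG (¬red → AF waiting): {RedYellow, Green, Flashing, Off}.
Every state reachable from RedYellow satisfies ¬red → AF waiting.
RedYellow ∈ Sat(AG (¬red → AF waiting)).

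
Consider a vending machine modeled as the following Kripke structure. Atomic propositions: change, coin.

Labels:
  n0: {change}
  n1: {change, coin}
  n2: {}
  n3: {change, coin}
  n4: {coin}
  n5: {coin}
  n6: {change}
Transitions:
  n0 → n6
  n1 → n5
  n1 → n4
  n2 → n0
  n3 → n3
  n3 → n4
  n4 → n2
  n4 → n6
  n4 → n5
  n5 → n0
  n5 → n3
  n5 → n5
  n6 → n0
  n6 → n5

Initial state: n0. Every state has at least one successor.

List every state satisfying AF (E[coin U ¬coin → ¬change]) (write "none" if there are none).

{n1, n2, n3, n4, n5}

States satisfying E[coin U ¬coin → ¬change]: {n1, n2, n3, n4, n5}.
States satisfying AF (E[coin U ¬coin → ¬change]): {n1, n2, n3, n4, n5}.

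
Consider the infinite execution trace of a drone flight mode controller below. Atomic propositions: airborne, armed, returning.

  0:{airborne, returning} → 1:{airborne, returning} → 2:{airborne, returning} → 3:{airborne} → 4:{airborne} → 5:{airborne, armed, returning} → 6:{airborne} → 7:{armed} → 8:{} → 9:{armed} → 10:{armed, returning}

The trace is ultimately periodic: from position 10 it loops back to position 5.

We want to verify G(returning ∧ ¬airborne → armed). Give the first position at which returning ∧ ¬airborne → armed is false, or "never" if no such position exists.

returning ∧ ¬airborne → armed holds at every position 0..10, and those are all the positions the trace ever visits, so the invariant G(returning ∧ ¬airborne → armed) is never violated.

never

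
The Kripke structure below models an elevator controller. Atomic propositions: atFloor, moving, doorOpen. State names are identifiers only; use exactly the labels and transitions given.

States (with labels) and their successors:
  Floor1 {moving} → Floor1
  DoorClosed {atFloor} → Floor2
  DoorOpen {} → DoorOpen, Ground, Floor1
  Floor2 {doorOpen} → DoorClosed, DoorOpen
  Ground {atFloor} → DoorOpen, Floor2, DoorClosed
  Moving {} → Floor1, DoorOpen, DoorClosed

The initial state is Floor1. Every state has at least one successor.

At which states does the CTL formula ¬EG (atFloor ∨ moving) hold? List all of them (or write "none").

States satisfying atFloor ∨ moving: {Floor1, DoorClosed, Ground}.
States satisfying EG (atFloor ∨ moving): {Floor1}.
States satisfying ¬EG (atFloor ∨ moving): {DoorClosed, DoorOpen, Floor2, Ground, Moving}.

{DoorClosed, DoorOpen, Floor2, Ground, Moving}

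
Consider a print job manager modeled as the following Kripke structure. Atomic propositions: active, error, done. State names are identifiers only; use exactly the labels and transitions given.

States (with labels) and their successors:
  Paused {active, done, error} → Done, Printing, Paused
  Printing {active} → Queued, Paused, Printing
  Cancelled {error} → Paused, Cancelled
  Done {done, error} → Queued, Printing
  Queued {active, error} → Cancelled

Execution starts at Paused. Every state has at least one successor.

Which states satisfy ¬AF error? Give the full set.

{Printing}

States satisfying error: {Paused, Cancelled, Done, Queued}.
States satisfying AF error: {Paused, Cancelled, Done, Queued}.
States satisfying ¬AF error: {Printing}.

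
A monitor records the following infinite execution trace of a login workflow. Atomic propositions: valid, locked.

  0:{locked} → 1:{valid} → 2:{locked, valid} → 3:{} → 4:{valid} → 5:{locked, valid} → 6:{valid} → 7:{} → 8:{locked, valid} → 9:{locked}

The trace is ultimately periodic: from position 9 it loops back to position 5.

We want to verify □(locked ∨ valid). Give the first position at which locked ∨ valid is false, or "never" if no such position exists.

3

Check locked ∨ valid at each position in order: 0 ✓, 1 ✓, 2 ✓.
At position 3 the labels are {}, so locked ∨ valid is false there. This is the first violation.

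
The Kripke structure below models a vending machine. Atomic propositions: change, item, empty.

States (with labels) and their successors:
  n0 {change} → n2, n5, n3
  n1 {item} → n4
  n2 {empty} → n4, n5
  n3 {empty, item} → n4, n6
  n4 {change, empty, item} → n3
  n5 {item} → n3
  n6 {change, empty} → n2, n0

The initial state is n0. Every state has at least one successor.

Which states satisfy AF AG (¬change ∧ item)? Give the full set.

States satisfying AG (¬change ∧ item): ∅.
States satisfying AF AG (¬change ∧ item): ∅.

none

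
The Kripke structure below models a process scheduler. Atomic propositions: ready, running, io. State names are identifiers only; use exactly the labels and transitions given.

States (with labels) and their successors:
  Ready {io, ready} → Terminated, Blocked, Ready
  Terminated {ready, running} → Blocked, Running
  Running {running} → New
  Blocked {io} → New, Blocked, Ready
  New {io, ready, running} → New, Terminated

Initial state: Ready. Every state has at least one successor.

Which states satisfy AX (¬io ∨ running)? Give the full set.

States satisfying ¬io ∨ running: {Terminated, Running, New}.
States satisfying AX (¬io ∨ running): {Running, New}.

{Running, New}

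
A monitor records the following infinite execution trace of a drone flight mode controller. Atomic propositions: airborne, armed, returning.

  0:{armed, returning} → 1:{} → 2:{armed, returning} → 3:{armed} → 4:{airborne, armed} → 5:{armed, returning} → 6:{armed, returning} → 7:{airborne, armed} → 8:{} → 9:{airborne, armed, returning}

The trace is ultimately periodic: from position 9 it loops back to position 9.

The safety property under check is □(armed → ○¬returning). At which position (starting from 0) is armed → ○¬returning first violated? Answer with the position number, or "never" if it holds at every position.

Check armed → ○¬returning at each position in order: 0 ✓, 1 ✓, 2 ✓, 3 ✓.
At position 4 the labels are {airborne, armed} and the next position 5 has {armed, returning}, so armed → ○¬returning is false there. This is the first violation.

4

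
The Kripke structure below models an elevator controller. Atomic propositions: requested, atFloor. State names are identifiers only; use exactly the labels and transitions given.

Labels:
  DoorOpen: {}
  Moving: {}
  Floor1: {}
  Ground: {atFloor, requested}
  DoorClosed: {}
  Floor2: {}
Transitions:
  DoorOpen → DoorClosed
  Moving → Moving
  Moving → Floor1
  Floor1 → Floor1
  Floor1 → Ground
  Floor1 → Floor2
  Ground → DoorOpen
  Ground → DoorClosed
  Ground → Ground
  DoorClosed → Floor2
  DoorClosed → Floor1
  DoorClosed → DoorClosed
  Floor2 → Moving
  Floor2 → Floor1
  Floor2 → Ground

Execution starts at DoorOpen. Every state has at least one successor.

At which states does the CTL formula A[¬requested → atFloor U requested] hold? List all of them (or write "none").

{Ground}

States satisfying ¬requested → atFloor: {Ground}.
States satisfying requested: {Ground}.
States satisfying A[¬requested → atFloor U requested]: {Ground}.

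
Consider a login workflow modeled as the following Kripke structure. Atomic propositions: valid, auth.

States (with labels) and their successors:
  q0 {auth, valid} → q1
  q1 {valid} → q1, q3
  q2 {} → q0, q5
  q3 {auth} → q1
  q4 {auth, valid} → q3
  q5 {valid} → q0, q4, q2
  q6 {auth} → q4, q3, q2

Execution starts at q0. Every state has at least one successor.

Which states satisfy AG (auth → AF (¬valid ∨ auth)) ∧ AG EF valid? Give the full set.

{q0, q1, q2, q3, q4, q5, q6}

States satisfying auth → AF (¬valid ∨ auth): {q0, q1, q2, q3, q4, q5, q6}.
States satisfying AG (auth → AF (¬valid ∨ auth)): {q0, q1, q2, q3, q4, q5, q6}.
States satisfying EF valid: {q0, q1, q2, q3, q4, q5, q6}.
States satisfying AG EF valid: {q0, q1, q2, q3, q4, q5, q6}.
States satisfying AG (auth → AF (¬valid ∨ auth)) ∧ AG EF valid: {q0, q1, q2, q3, q4, q5, q6}.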